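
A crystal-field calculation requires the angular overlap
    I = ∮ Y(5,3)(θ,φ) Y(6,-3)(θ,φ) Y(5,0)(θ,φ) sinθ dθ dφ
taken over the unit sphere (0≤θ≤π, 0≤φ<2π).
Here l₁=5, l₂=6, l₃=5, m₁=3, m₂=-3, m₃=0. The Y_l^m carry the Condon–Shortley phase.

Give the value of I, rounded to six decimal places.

0.132857

Rules hold: Σm=0, L=16 even, 1≤5≤11.
N = 11·13·11 = 1573
Δ = 6!·4!·6!/17! = 1/28588560
Racah Σ t=1..5: t=1:−1/345600 t=2:+1/13824 t=3:−1/5184 t=4:+1/13824 t=5:−1/345600 = -7/129600
⇒ 3j(5 6 5; 0 0 0)² = 80/7293, sgn +1
Racah Σ t=0..2: t=0:+1/103680 t=1:−1/34560 t=2:+1/138240 = -1/82944
⇒ 3j(5 6 5; 3 -3 0)² = 125/9724, sgn +1
4πI² = N·(3j₀)²·(3jₘ)² = 2500/11271
I = +1·√(0.221808/4π) = 0.13285682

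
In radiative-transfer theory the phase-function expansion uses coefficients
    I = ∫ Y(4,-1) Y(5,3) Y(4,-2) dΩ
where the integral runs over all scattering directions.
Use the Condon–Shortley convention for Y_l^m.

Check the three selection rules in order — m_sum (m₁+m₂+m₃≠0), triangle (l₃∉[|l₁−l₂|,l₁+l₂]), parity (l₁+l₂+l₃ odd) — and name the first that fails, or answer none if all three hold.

parity

m₁+m₂+m₃ = -1 + 3 − 2 = 0  ✓
triangle: |4−5|=1 ≤ l₃=4 ≤ 4+5=9  ✓
parity: l₁+l₂+l₃ = 13 is odd  ✗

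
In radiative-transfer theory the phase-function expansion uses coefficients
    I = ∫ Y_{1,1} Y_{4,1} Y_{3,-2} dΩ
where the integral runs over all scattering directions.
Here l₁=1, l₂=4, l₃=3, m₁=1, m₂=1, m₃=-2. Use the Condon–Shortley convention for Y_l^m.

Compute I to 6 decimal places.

m-sum 0 ✓  L=8 even ✓  3≤3≤5 ✓
Π(2lᵢ+1) = 3×9×7 = 189
triangle coeff Δ(1,4,3) = 1/252
Σ_t [1,1]: t=1:−1/36 = -1/36
(3j)²=4/63 [(1 4 3; 0 0 0)], sign=+1
Σ_t [0,0]: t=0:+1/240 = 1/240
(3j)²=1/84 [(1 4 3; 1 1 -2)], sign=-1
⇒ 4πI² = 1/7
I = (-1)√(1/7/(4π)) = -0.10662181

-0.106622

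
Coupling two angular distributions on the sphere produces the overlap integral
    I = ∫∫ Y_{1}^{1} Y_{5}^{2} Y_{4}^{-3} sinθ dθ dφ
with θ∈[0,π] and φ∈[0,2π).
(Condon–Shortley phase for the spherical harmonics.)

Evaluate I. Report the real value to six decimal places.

0.085055

Checks pass: Σm=0; 10 even; l₃=4∈[4,6].
(2·1+1)(2·5+1)(2·4+1) = 297
Δ: 2! 0! 8! / 11! → 1/495
sum: t=1:−1/576 = -1/576
3j²(1 5 4; 0 0 0) = Δ·Π!·Σ² = 5/99  (sign -1)
sum: t=0:+1/10080 = 1/10080
3j²(1 5 4; 1 2 -3) = Δ·Π!·Σ² = 1/165  (sign -1)
combine: 4πI² = 297·5/99·1/165 = 1/11
take √, sign +1: I = 0.08505478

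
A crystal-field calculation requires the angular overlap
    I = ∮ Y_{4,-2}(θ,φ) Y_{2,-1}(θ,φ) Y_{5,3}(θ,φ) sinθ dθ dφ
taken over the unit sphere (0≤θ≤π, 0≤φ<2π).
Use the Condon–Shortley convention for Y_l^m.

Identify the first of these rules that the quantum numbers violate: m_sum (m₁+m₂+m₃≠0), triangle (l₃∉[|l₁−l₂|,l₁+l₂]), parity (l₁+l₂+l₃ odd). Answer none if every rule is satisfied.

parity

Σmᵢ = 0  ✓
l₃∈[|l₁−l₂|,l₁+l₂]=[2,6], have l₃=5  ✓
Σlᵢ = 11 ⇒ odd  ✗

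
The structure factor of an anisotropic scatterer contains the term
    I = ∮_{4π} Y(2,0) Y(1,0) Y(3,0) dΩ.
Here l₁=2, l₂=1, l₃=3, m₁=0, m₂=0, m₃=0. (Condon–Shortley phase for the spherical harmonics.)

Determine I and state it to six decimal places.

m-sum 0 ✓  L=6 even ✓  1≤3≤3 ✓
Π(2lᵢ+1) = 5×3×7 = 105
triangle coeff Δ(2,1,3) = 1/105
Σ_t [0,0]: t=0:+1/4 = 1/4
(3j)²=3/35 [(2 1 3; 0 0 0)], sign=-1
(m-triple is (0,0,0) — same symbol as above.)
⇒ 4πI² = 27/35
I = (+1)√(27/35/(4π)) = 0.24776670

0.247767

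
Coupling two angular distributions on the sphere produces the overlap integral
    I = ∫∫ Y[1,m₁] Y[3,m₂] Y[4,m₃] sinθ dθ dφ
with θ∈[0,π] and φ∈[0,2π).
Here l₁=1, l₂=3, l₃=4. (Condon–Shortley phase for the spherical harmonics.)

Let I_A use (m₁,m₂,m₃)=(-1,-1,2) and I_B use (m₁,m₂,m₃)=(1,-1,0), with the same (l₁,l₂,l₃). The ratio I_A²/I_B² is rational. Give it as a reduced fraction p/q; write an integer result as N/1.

5/2

l's match ⇒ only the (l;m) 3-j factors differ between A and B.
A: triangle coeff Δ(1,3,4) = 1/252; Σ_t [0,0]: t=0:+1/96 = 1/96; (3j)²=5/84 [(1 3 4; -1 -1 2)], sign=+1
B: triangle coeff Δ(1,3,4) = 1/252; Σ_t [0,0]: t=0:+1/96 = 1/96; (3j)²=1/42 [(1 3 4; 1 -1 0)], sign=+1
I_A²/I_B² = (5/84)/(1/42) = 5/2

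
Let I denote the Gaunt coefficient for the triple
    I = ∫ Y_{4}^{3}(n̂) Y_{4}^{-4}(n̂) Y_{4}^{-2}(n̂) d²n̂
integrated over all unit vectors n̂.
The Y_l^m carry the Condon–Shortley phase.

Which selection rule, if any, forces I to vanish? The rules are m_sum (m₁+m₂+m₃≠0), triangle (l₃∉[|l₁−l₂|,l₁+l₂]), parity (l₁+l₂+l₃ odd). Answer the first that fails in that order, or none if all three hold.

azimuthal sum: 3 − 4 − 2 = -3  ✗
0 ≤ 4 ≤ 8 (triangle on l)
L = 4 + 4 + 4 = 12 (even)

m_sum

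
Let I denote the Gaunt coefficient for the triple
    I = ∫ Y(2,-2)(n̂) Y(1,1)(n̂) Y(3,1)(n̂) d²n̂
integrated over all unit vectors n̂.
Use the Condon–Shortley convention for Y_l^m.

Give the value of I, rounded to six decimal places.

m-sum 0 ✓  L=6 even ✓  1≤3≤3 ✓
Π(2lᵢ+1) = 5×3×7 = 105
triangle coeff Δ(2,1,3) = 1/105
Σ_t [0,0]: t=0:+1/4 = 1/4
(3j)²=3/35 [(2 1 3; 0 0 0)], sign=-1
Σ_t [0,0]: t=0:+1/48 = 1/48
(3j)²=1/105 [(2 1 3; -2 1 1)], sign=+1
⇒ 4πI² = 3/35
I = (-1)√(3/35/(4π)) = -0.08258890

-0.082589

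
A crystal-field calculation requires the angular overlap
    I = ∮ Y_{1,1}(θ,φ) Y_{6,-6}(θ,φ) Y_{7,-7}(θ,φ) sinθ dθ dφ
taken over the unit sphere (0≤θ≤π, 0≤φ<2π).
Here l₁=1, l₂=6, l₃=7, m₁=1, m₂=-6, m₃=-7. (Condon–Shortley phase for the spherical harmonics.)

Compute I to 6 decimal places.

0.000000

1 − 6 − 7 = -12 ≠ 0: azimuthal integral kills it; I = 0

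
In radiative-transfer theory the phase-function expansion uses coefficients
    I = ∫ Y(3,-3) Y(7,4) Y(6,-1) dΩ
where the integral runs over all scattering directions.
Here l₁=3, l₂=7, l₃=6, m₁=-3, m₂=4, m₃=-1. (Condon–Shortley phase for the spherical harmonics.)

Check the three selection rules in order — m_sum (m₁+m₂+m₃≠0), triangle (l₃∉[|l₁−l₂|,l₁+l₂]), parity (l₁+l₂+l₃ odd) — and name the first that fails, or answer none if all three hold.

none

Σmᵢ = 0  ✓
l₃∈[|l₁−l₂|,l₁+l₂]=[4,10], have l₃=6  ✓
Σlᵢ = 16 ⇒ even  ✓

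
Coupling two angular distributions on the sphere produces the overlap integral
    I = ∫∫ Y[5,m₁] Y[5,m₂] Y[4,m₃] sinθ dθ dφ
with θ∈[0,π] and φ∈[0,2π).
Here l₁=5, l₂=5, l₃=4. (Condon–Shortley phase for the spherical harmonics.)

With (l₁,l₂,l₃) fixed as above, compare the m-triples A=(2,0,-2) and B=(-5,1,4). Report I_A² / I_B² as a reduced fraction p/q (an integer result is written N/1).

Shared (l₁,l₂,l₃)=(5,5,4): N and (l;000)² cancel in I_A²/I_B².
A: Δ = 6!·4!·4!/15! = 1/3153150; Racah Σ t=1..3: t=1:−1/11520 t=2:+1/1728 t=3:−1/3456 = 7/34560; ⇒ 3j(5 5 4; 2 0 -2)² = 7/858, sgn +1
B: Δ = 6!·4!·4!/15! = 1/3153150; Racah Σ t=6..6: t=6:+1/414720 = 1/414720; ⇒ 3j(5 5 4; -5 1 4)² = 2/429, sgn +1
I_A²/I_B² = (7/858)/(2/429) = 7/4

7/4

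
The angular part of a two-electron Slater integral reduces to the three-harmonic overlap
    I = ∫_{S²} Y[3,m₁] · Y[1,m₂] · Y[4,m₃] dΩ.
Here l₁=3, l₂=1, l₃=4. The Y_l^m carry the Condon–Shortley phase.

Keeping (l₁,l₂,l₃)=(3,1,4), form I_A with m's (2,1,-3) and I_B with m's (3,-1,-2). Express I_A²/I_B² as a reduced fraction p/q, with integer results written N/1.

l's match ⇒ only the (l;m) 3-j factors differ between A and B.
A: triangle coeff Δ(3,1,4) = 1/252; Σ_t [0,0]: t=0:+1/240 = 1/240; (3j)²=1/12 [(3 1 4; 2 1 -3)], sign=-1
B: triangle coeff Δ(3,1,4) = 1/252; Σ_t [0,0]: t=0:+1/1440 = 1/1440; (3j)²=1/252 [(3 1 4; 3 -1 -2)], sign=+1
I_A²/I_B² = (1/12)/(1/252) = 21/1

21/1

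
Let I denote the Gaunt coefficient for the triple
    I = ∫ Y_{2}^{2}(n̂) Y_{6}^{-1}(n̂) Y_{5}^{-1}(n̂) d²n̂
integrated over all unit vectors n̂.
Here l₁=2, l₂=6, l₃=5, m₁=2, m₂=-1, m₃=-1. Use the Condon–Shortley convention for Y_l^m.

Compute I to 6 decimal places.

0.000000

l₁+l₂+l₃=13 is odd: 3j(l;000)=0 ⇒ I=0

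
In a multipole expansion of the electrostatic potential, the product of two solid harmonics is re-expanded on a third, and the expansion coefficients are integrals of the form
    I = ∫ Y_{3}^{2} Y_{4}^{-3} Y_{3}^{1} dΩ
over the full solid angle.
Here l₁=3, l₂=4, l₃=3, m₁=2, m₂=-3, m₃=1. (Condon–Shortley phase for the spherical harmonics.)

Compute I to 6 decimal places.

-0.095955

m-sum 0 ✓  L=10 even ✓  1≤3≤7 ✓
Π(2lᵢ+1) = 7×9×7 = 441
triangle coeff Δ(3,4,3) = 1/34650
Σ_t [1,3]: t=1:−1/72 t=2:+1/16 t=3:−1/72 = 5/144
(3j)²=2/77 [(3 4 3; 0 0 0)], sign=-1
Σ_t [0,1]: t=0:+1/144 t=1:−1/288 = 1/288
(3j)²=1/99 [(3 4 3; 2 -3 1)], sign=+1
⇒ 4πI² = 14/121
I = (-1)√(14/121/(4π)) = -0.09595473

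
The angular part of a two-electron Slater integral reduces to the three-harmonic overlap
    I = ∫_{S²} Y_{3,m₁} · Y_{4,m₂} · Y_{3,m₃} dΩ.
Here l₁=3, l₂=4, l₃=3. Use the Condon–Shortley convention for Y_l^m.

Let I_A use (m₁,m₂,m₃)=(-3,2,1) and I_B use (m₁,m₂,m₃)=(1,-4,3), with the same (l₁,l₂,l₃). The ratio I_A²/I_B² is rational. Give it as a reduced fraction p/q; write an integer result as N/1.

9/7

Shared (l₁,l₂,l₃)=(3,4,3): N and (l;000)² cancel in I_A²/I_B².
A: Δ = 4!·2!·4!/11! = 1/34650; Racah Σ t=4..4: t=4:+1/192 = 1/192; ⇒ 3j(3 4 3; -3 2 1)² = 3/77, sgn +1
B: Δ = 4!·2!·4!/11! = 1/34650; Racah Σ t=0..0: t=0:+1/1152 = 1/1152; ⇒ 3j(3 4 3; 1 -4 3)² = 1/33, sgn +1
I_A²/I_B² = (3/77)/(1/33) = 9/7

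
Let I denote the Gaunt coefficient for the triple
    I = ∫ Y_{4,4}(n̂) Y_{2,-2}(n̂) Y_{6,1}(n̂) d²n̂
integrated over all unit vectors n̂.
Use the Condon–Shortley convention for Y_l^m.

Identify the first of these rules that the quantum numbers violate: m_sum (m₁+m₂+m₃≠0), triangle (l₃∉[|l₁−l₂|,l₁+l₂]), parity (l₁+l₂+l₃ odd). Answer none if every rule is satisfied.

m_sum

Σmᵢ = 3  ✗
l₃∈[|l₁−l₂|,l₁+l₂]=[2,6], have l₃=6
Σlᵢ = 12 ⇒ even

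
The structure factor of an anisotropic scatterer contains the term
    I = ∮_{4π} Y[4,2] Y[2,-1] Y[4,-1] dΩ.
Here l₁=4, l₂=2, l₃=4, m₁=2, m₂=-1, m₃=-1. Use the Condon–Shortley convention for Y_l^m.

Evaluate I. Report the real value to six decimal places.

0.127700

m-sum 0 ✓  L=10 even ✓  2≤4≤6 ✓
Π(2lᵢ+1) = 9×5×9 = 405
triangle coeff Δ(4,2,4) = 1/13860
Σ_t [0,2]: t=0:+1/192 t=1:−1/36 t=2:+1/192 = -5/288
(3j)²=20/693 [(4 2 4; 0 0 0)], sign=-1
Σ_t [0,1]: t=0:+1/96 t=1:−1/240 = 1/160
(3j)²=27/1540 [(4 2 4; 2 -1 -1)], sign=-1
⇒ 4πI² = 1215/5929
I = (+1)√(1215/5929/(4π)) = 0.12770047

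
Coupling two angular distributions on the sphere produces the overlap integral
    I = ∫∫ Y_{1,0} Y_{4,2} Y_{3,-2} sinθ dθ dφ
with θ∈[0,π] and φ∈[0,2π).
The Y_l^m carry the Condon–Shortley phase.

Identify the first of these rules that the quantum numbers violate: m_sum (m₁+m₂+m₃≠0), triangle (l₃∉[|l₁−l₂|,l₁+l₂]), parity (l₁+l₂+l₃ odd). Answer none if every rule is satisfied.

none

azimuthal sum: 0 + 2 − 2 = 0  ✓
3 ≤ 3 ≤ 5 (triangle on l)  ✓
L = 1 + 4 + 3 = 8 (even)  ✓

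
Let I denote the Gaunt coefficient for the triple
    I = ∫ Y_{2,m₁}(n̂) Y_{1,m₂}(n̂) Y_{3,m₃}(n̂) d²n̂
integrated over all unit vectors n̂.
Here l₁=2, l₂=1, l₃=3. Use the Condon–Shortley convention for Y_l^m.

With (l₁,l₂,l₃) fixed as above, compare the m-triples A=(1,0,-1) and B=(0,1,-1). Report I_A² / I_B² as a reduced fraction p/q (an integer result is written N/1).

Same 2,1,3: normalisation and zero-m 3j drop out of the ratio.
A: Δ: 0! 4! 2! / 7! → 1/105; sum: t=0:+1/6 = 1/6; 3j²(2 1 3; 1 0 -1) = Δ·Π!·Σ² = 8/105  (sign +1)
B: Δ: 0! 4! 2! / 7! → 1/105; sum: t=0:+1/8 = 1/8; 3j²(2 1 3; 0 1 -1) = Δ·Π!·Σ² = 2/35  (sign +1)
I_A²/I_B² = (8/105)/(2/35) = 4/3

4/3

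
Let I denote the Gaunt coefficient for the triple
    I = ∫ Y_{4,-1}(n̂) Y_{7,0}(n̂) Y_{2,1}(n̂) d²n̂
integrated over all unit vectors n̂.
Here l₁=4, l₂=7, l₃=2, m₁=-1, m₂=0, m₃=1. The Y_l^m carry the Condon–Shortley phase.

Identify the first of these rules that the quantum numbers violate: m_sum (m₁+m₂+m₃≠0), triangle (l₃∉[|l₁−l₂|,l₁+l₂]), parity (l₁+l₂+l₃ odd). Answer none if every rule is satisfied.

azimuthal sum: -1 + 0 + 1 = 0  ✓
3 ≤ 2 ≤ 11 (triangle on l)  ✗
L = 4 + 7 + 2 = 13 (odd)

triangle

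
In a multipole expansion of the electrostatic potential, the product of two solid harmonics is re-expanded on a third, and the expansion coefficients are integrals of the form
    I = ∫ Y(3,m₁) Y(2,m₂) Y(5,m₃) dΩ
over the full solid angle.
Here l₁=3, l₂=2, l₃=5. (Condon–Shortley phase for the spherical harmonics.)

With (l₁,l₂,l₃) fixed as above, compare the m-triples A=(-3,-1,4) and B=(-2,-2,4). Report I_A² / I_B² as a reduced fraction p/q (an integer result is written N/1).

l's match ⇒ only the (l;m) 3-j factors differ between A and B.
A: triangle coeff Δ(3,2,5) = 1/2310; Σ_t [0,0]: t=0:+1/4320 = 1/4320; (3j)²=2/55 [(3 2 5; -3 -1 4)], sign=-1
B: triangle coeff Δ(3,2,5) = 1/2310; Σ_t [0,0]: t=0:+1/2880 = 1/2880; (3j)²=3/55 [(3 2 5; -2 -2 4)], sign=-1
I_A²/I_B² = (2/55)/(3/55) = 2/3

2/3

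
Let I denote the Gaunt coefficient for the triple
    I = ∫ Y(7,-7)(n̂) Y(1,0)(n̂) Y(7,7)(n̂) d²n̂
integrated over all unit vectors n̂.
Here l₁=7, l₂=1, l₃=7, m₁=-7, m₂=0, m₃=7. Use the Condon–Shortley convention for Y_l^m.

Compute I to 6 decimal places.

0.000000

L=15 odd ⇒ parity kills the (l;000) factor ⇒ I = 0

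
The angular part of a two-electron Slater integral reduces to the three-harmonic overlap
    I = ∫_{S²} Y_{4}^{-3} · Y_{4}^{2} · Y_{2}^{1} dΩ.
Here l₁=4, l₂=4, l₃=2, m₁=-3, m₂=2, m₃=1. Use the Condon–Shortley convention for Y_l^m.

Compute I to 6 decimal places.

Checks pass: Σm=0; 10 even; l₃=2∈[0,8].
(2·4+1)(2·4+1)(2·2+1) = 405
Δ: 6! 2! 2! / 11! → 1/13860
sum: t=2:+1/192 t=3:−1/36 t=4:+1/192 = -5/288
3j²(4 4 2; 0 0 0) = Δ·Π!·Σ² = 20/693  (sign -1)
sum: t=5:−1/240 t=6:+1/1440 = -1/288
3j²(4 4 2; -3 2 1) = Δ·Π!·Σ² = 5/132  (sign +1)
combine: 4πI² = 405·20/693·5/132 = 375/847
take √, sign -1: I = -0.18770204

-0.187702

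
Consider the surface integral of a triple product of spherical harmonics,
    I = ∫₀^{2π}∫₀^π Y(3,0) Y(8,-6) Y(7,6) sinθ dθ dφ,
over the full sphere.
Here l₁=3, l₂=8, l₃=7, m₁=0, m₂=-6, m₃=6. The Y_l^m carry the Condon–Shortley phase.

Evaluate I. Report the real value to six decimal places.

Rules hold: Σm=0, L=18 even, 5≤7≤11.
N = 7·17·15 = 1785
Δ = 4!·2!·12!/19! = 1/5290740
Racah Σ t=1..3: t=1:−1/7257600 t=2:+1/2073600 t=3:−1/7257600 = 1/4838400
⇒ 3j(3 8 7; 0 0 0)² = 252/20995, sgn -1
Racah Σ t=1..2: t=1:−1/479001600 t=2:+1/1916006400 = -1/638668800
⇒ 3j(3 8 7; 0 -6 6)² = 117/6460, sgn +1
4πI² = N·(3j₀)²·(3jₘ)² = 11907/30685
I = -1·√(0.38804/4π) = -0.17572485

-0.175725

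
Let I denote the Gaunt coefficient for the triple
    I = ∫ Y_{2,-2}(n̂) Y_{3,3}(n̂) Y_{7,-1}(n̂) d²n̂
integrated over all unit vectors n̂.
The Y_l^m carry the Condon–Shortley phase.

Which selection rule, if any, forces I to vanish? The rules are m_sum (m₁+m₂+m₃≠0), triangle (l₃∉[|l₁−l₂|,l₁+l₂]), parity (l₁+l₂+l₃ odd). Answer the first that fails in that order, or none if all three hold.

Σmᵢ = 0  ✓
l₃∈[|l₁−l₂|,l₁+l₂]=[1,5], have l₃=7  ✗
Σlᵢ = 12 ⇒ even

triangle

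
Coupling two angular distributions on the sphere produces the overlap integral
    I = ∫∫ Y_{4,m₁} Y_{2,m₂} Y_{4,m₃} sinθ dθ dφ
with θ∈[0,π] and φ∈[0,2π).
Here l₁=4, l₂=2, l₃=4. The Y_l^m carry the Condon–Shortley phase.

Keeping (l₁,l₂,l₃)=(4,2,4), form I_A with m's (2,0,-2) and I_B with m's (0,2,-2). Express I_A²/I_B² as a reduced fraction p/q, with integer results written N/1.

16/135

l's match ⇒ only the (l;m) 3-j factors differ between A and B.
A: triangle coeff Δ(4,2,4) = 1/13860; Σ_t [0,2]: t=0:+1/192 t=1:−1/120 t=2:+1/2880 = -1/360; (3j)²=16/3465 [(4 2 4; 2 0 -2)], sign=-1
B: triangle coeff Δ(4,2,4) = 1/13860; Σ_t [2,2]: t=2:+1/192 = 1/192; (3j)²=3/77 [(4 2 4; 0 2 -2)], sign=+1
I_A²/I_B² = (16/3465)/(3/77) = 16/135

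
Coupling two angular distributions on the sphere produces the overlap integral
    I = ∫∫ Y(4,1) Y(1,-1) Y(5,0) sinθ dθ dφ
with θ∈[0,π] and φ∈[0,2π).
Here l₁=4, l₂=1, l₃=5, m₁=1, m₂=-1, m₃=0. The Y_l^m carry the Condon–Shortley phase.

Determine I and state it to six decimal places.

0.155288

Rules hold: Σm=0, L=10 even, 3≤5≤5.
N = 9·3·11 = 297
Δ = 0!·8!·2!/11! = 1/495
Racah Σ t=0..0: t=0:+1/576 = 1/576
⇒ 3j(4 1 5; 0 0 0)² = 5/99, sgn -1
Racah Σ t=0..0: t=0:+1/1440 = 1/1440
⇒ 3j(4 1 5; 1 -1 0)² = 2/99, sgn -1
4πI² = N·(3j₀)²·(3jₘ)² = 10/33
I = +1·√(0.30303/4π) = 0.15528807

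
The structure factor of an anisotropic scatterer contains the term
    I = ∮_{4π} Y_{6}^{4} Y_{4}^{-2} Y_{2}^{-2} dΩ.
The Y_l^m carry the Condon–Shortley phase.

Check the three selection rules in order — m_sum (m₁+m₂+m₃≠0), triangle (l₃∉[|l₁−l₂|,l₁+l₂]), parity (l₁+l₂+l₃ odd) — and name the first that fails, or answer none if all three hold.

azimuthal sum: 4 − 2 − 2 = 0  ✓
2 ≤ 2 ≤ 10 (triangle on l)  ✓
L = 6 + 4 + 2 = 12 (even)  ✓

none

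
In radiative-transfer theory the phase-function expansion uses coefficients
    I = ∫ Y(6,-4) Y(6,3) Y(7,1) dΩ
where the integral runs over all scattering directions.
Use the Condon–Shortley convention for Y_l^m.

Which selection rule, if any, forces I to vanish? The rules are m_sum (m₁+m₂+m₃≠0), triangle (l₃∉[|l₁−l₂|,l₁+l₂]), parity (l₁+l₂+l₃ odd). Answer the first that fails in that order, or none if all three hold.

Σmᵢ = 0  ✓
l₃∈[|l₁−l₂|,l₁+l₂]=[0,12], have l₃=7  ✓
Σlᵢ = 19 ⇒ odd  ✗

parity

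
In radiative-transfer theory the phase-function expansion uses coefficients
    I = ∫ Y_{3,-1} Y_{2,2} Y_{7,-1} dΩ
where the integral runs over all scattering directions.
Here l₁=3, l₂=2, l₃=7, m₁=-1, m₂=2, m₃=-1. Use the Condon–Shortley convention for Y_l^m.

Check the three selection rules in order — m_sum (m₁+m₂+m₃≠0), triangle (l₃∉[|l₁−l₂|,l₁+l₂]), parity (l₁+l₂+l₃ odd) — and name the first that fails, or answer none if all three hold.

m₁+m₂+m₃ = -1 + 2 − 1 = 0  ✓
triangle: |3−2|=1 ≤ l₃=7 ≤ 3+2=5  ✗
parity: l₁+l₂+l₃ = 12 is even

triangle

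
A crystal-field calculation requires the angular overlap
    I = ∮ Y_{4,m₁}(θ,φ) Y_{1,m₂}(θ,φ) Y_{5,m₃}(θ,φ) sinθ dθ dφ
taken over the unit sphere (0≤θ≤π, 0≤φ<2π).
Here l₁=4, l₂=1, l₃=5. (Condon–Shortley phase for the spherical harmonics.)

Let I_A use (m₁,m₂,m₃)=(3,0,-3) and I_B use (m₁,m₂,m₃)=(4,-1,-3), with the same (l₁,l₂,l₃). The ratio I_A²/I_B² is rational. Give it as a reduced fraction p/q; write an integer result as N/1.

Same 4,1,5: normalisation and zero-m 3j drop out of the ratio.
A: Δ: 0! 8! 2! / 11! → 1/495; sum: t=0:+1/5040 = 1/5040; 3j²(4 1 5; 3 0 -3) = Δ·Π!·Σ² = 16/495  (sign +1)
B: Δ: 0! 8! 2! / 11! → 1/495; sum: t=0:+1/80640 = 1/80640; 3j²(4 1 5; 4 -1 -3) = Δ·Π!·Σ² = 1/495  (sign +1)
I_A²/I_B² = (16/495)/(1/495) = 16/1

16/1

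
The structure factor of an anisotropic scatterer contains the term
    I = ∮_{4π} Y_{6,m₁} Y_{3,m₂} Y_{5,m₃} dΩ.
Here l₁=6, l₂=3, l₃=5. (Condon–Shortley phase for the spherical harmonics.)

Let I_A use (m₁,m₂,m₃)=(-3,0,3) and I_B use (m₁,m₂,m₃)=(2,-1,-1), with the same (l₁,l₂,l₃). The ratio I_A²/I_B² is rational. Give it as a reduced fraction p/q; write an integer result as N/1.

1/14

Same 6,3,5: normalisation and zero-m 3j drop out of the ratio.
A: Δ: 4! 8! 2! / 15! → 1/675675; sum: t=1:−1/483840 t=2:+1/20160 t=3:−1/17280 = -1/96768; 3j²(6 3 5; -3 0 3) = Δ·Π!·Σ² = 1/1001  (sign -1)
B: Δ: 4! 8! 2! / 15! → 1/675675; sum: t=0:+1/27648 t=1:−1/4320 t=2:+1/11520 = -1/9216; 3j²(6 3 5; 2 -1 -1) = Δ·Π!·Σ² = 2/143  (sign -1)
I_A²/I_B² = (1/1001)/(2/143) = 1/14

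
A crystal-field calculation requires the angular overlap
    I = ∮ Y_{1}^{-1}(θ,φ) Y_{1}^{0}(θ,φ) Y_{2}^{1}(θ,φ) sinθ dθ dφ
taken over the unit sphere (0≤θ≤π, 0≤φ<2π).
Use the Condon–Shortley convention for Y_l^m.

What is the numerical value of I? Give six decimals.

Checks pass: Σm=0; 4 even; l₃=2∈[0,2].
(2·1+1)(2·1+1)(2·2+1) = 45
Δ: 0! 2! 2! / 5! → 1/30
sum: t=0:+1/1 = 1/1
3j²(1 1 2; 0 0 0) = Δ·Π!·Σ² = 2/15  (sign +1)
sum: t=0:+1/2 = 1/2
3j²(1 1 2; -1 0 1) = Δ·Π!·Σ² = 1/10  (sign -1)
combine: 4πI² = 45·2/15·1/10 = 3/5
take √, sign -1: I = -0.21850969

-0.218510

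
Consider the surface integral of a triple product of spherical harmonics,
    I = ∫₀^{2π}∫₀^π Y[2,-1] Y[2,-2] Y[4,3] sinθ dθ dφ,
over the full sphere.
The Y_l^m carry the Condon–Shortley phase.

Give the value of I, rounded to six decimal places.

Rules hold: Σm=0, L=8 even, 0≤4≤4.
N = 5·5·9 = 225
Δ = 0!·4!·4!/9! = 1/630
Racah Σ t=0..0: t=0:+1/16 = 1/16
⇒ 3j(2 2 4; 0 0 0)² = 2/35, sgn +1
Racah Σ t=0..0: t=0:+1/144 = 1/144
⇒ 3j(2 2 4; -1 -2 3)² = 1/18, sgn -1
4πI² = N·(3j₀)²·(3jₘ)² = 5/7
I = -1·√(0.714286/4π) = -0.23841361

-0.238414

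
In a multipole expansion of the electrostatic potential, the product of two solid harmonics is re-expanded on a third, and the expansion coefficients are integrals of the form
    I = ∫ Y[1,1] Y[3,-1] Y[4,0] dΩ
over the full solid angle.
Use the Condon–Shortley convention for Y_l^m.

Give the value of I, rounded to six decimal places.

0.150786

m-sum 0 ✓  L=8 even ✓  2≤4≤4 ✓
Π(2lᵢ+1) = 3×7×9 = 189
triangle coeff Δ(1,3,4) = 1/252
Σ_t [0,0]: t=0:+1/36 = 1/36
(3j)²=4/63 [(1 3 4; 0 0 0)], sign=+1
Σ_t [0,0]: t=0:+1/96 = 1/96
(3j)²=1/42 [(1 3 4; 1 -1 0)], sign=+1
⇒ 4πI² = 2/7
I = (+1)√(2/7/(4π)) = 0.15078601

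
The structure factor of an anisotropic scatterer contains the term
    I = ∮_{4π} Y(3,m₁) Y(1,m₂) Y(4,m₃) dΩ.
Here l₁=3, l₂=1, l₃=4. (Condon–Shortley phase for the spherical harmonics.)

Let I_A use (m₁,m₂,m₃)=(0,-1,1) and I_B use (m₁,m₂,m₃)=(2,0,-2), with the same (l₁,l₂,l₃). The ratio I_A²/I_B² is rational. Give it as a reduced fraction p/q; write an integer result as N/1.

Same 3,1,4: normalisation and zero-m 3j drop out of the ratio.
A: Δ: 0! 6! 2! / 9! → 1/252; sum: t=0:+1/72 = 1/72; 3j²(3 1 4; 0 -1 1) = Δ·Π!·Σ² = 5/126  (sign -1)
B: Δ: 0! 6! 2! / 9! → 1/252; sum: t=0:+1/120 = 1/120; 3j²(3 1 4; 2 0 -2) = Δ·Π!·Σ² = 1/21  (sign +1)
I_A²/I_B² = (5/126)/(1/21) = 5/6

5/6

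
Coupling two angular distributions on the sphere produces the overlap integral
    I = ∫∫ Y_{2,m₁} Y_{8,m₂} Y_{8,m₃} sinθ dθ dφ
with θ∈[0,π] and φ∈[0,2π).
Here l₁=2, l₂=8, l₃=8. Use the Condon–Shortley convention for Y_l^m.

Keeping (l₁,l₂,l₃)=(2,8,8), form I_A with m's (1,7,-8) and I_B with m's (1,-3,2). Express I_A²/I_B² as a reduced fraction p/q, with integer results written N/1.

24/11

Same 2,8,8: normalisation and zero-m 3j drop out of the ratio.
A: Δ: 2! 2! 14! / 19! → 1/348840; sum: t=1:−1/174356582400 = -1/174356582400; 3j²(2 8 8; 1 7 -8) = Δ·Π!·Σ² = 5/323  (sign -1)
B: Δ: 2! 2! 14! / 19! → 1/348840; sum: t=0:+1/87091200 t=1:−1/174182400 = 1/174182400; 3j²(2 8 8; 1 -3 2) = Δ·Π!·Σ² = 55/7752  (sign +1)
I_A²/I_B² = (5/323)/(55/7752) = 24/11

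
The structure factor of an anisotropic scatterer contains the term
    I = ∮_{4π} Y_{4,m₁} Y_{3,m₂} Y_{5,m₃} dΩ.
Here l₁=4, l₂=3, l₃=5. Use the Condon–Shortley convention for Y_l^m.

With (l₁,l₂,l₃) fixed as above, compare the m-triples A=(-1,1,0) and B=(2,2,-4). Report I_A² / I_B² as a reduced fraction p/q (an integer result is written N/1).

1/224

Same 4,3,5: normalisation and zero-m 3j drop out of the ratio.
A: Δ: 2! 6! 4! / 13! → 1/180180; sum: t=0:+1/5760 t=1:−1/288 t=2:+1/288 = 1/5760; 3j²(4 3 5; -1 1 0) = Δ·Π!·Σ² = 1/12012  (sign -1)
B: Δ: 2! 6! 4! / 13! → 1/180180; sum: t=1:−1/2880 t=2:+1/8640 = -1/4320; 3j²(4 3 5; 2 2 -4) = Δ·Π!·Σ² = 8/429  (sign +1)
I_A²/I_B² = (1/12012)/(8/429) = 1/224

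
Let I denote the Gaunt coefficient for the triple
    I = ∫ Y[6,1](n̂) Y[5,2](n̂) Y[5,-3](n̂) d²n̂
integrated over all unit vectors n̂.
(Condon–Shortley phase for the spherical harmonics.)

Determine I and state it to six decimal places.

0.016235

m-sum 0 ✓  L=16 even ✓  1≤5≤11 ✓
Π(2lᵢ+1) = 13×11×11 = 1573
triangle coeff Δ(6,5,5) = 1/28588560
Σ_t [1,5]: t=1:−1/345600 t=2:+1/13824 t=3:−1/5184 t=4:+1/13824 t=5:−1/345600 = -7/129600
(3j)²=80/7293 [(6 5 5; 0 0 0)], sign=+1
Σ_t [3,5]: t=3:−1/41472 t=4:+1/34560 t=5:−1/345600 = 1/518400
(3j)²=7/36465 [(6 5 5; 1 2 -3)], sign=+1
⇒ 4πI² = 112/33813
I = (+1)√(112/33813/(4π)) = 0.01623537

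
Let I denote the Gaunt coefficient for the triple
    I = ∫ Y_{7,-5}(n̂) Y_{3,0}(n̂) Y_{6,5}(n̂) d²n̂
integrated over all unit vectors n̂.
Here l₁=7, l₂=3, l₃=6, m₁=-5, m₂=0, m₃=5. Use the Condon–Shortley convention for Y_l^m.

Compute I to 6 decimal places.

Rules hold: Σm=0, L=16 even, 4≤6≤10.
N = 15·7·13 = 1365
Δ = 4!·10!·2!/17! = 1/2042040
Racah Σ t=1..3: t=1:−1/207360 t=2:+1/57600 t=3:−1/207360 = 1/129600
⇒ 3j(7 3 6; 0 0 0)² = 168/12155, sgn +1
Racah Σ t=2..3: t=2:+1/14515200 t=3:−1/4354560 = -1/6220800
⇒ 3j(7 3 6; -5 0 5)² = 77/4420, sgn +1
4πI² = N·(3j₀)²·(3jₘ)² = 6174/18785
I = +1·√(0.328666/4π) = 0.16172337

0.161723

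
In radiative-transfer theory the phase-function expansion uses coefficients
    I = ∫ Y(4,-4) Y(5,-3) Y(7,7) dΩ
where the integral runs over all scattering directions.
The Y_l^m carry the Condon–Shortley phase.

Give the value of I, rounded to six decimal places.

0.144075

Checks pass: Σm=0; 16 even; l₃=7∈[1,9].
(2·4+1)(2·5+1)(2·7+1) = 1485
Δ: 2! 6! 8! / 17! → 1/6126120
sum: t=0:+1/69120 t=1:−1/20736 t=2:+1/69120 = -1/51840
3j²(4 5 7; 0 0 0) = Δ·Π!·Σ² = 280/21879  (sign +1)
sum: t=2:+1/58060800 = 1/58060800
3j²(4 5 7; -4 -3 7) = Δ·Π!·Σ² = 7/510  (sign +1)
combine: 4πI² = 1485·280/21879·7/510 = 980/3757
take √, sign +1: I = 0.14407463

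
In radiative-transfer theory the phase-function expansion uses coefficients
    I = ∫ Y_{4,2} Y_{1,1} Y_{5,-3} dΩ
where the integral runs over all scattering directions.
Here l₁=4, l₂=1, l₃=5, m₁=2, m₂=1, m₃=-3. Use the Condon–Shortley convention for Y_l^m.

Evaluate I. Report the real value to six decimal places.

-0.259847

m-sum 0 ✓  L=10 even ✓  3≤5≤5 ✓
Π(2lᵢ+1) = 9×3×11 = 297
triangle coeff Δ(4,1,5) = 1/495
Σ_t [0,0]: t=0:+1/576 = 1/576
(3j)²=5/99 [(4 1 5; 0 0 0)], sign=-1
Σ_t [0,0]: t=0:+1/2880 = 1/2880
(3j)²=28/495 [(4 1 5; 2 1 -3)], sign=+1
⇒ 4πI² = 28/33
I = (-1)√(28/33/(4π)) = -0.25984664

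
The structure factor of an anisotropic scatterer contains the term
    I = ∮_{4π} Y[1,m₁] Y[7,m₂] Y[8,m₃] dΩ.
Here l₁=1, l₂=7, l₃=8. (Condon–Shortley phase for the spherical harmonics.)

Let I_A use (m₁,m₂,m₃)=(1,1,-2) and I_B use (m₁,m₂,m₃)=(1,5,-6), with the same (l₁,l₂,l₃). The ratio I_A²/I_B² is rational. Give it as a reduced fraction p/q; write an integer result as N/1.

Shared (l₁,l₂,l₃)=(1,7,8): N and (l;000)² cancel in I_A²/I_B².
A: Δ = 0!·2!·14!/17! = 1/2040; Racah Σ t=0..0: t=0:+1/58060800 = 1/58060800; ⇒ 3j(1 7 8; 1 1 -2)² = 3/136, sgn +1
B: Δ = 0!·2!·14!/17! = 1/2040; Racah Σ t=0..0: t=0:+1/1916006400 = 1/1916006400; ⇒ 3j(1 7 8; 1 5 -6)² = 91/2040, sgn +1
I_A²/I_B² = (3/136)/(91/2040) = 45/91

45/91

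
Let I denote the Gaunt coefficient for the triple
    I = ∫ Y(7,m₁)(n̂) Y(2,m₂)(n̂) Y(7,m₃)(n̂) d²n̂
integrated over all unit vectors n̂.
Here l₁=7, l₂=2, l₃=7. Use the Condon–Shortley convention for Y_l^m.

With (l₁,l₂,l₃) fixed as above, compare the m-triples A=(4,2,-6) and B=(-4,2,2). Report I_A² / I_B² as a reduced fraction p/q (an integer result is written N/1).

117/275

Shared (l₁,l₂,l₃)=(7,2,7): N and (l;000)² cancel in I_A²/I_B².
A: Δ = 2!·12!·2!/17! = 1/185640; Racah Σ t=2..2: t=2:+1/159667200 = 1/159667200; ⇒ 3j(7 2 7; 4 2 -6)² = 9/1190, sgn -1
B: Δ = 2!·12!·2!/17! = 1/185640; Racah Σ t=2..2: t=2:+1/8709120 = 1/8709120; ⇒ 3j(7 2 7; -4 2 2)² = 55/3094, sgn -1
I_A²/I_B² = (9/1190)/(55/3094) = 117/275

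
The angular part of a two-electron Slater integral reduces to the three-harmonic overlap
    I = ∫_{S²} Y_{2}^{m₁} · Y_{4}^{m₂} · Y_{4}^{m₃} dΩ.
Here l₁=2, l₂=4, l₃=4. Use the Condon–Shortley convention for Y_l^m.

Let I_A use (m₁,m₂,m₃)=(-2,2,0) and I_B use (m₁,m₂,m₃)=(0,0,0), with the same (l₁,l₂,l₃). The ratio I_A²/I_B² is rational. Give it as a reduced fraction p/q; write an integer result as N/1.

27/20

Same 2,4,4: normalisation and zero-m 3j drop out of the ratio.
A: Δ: 2! 2! 6! / 11! → 1/13860; sum: t=2:+1/192 = 1/192; 3j²(2 4 4; -2 2 0) = Δ·Π!·Σ² = 3/77  (sign +1)
B: Δ: 2! 2! 6! / 11! → 1/13860; sum: t=0:+1/192 t=1:−1/36 t=2:+1/192 = -5/288; 3j²(2 4 4; 0 0 0) = Δ·Π!·Σ² = 20/693  (sign -1)
I_A²/I_B² = (3/77)/(20/693) = 27/20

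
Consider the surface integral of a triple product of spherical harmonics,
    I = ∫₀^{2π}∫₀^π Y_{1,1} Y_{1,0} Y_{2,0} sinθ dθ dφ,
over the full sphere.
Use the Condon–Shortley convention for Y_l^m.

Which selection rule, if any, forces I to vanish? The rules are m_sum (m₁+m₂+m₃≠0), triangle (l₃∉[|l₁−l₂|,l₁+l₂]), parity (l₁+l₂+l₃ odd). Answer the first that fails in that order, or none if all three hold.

azimuthal sum: 1 + 0 + 0 = 1  ✗
0 ≤ 2 ≤ 2 (triangle on l)
L = 1 + 1 + 2 = 4 (even)

m_sum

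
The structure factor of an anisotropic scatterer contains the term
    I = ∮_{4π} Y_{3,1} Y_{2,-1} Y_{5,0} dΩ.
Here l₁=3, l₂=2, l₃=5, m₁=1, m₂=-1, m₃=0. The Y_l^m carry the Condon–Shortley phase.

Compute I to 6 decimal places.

Checks pass: Σm=0; 10 even; l₃=5∈[1,5].
(2·3+1)(2·2+1)(2·5+1) = 385
Δ: 0! 6! 4! / 11! → 1/2310
sum: t=0:+1/144 = 1/144
3j²(3 2 5; 0 0 0) = Δ·Π!·Σ² = 10/231  (sign -1)
sum: t=0:+1/288 = 1/288
3j²(3 2 5; 1 -1 0) = Δ·Π!·Σ² = 5/231  (sign -1)
combine: 4πI² = 385·10/231·5/231 = 250/693
take √, sign +1: I = 0.16943318

0.169433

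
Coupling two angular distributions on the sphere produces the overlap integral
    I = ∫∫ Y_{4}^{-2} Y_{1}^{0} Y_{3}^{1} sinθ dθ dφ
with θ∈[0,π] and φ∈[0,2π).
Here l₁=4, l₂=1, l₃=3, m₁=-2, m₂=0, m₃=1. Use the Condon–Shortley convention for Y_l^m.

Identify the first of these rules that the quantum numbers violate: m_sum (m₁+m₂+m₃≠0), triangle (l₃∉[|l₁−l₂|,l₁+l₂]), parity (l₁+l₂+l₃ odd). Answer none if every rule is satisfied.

m_sum

azimuthal sum: -2 + 0 + 1 = -1  ✗
3 ≤ 3 ≤ 5 (triangle on l)
L = 4 + 1 + 3 = 8 (even)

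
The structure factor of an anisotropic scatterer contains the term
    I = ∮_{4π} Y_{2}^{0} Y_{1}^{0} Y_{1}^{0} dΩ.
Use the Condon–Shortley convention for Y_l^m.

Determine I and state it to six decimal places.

Checks pass: Σm=0; 4 even; l₃=1∈[1,3].
(2·2+1)(2·1+1)(2·1+1) = 45
Δ: 2! 2! 0! / 5! → 1/30
sum: t=1:−1/1 = -1/1
3j²(2 1 1; 0 0 0) = Δ·Π!·Σ² = 2/15  (sign +1)
(m-triple is (0,0,0) — same symbol as above.)
combine: 4πI² = 45·2/15·2/15 = 4/5
take √, sign +1: I = 0.25231325

0.252313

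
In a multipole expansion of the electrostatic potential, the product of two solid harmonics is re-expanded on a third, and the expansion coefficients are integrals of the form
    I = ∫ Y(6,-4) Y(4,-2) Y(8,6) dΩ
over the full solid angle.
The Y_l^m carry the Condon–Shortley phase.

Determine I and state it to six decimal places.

0.133505

m-sum 0 ✓  L=18 even ✓  2≤8≤10 ✓
Π(2lᵢ+1) = 13×9×17 = 1989
triangle coeff Δ(6,4,8) = 1/23279256
Σ_t [0,2]: t=0:+1/1658880 t=1:−1/518400 t=2:+1/1658880 = -1/1382400
(3j)²=504/46189 [(6 4 8; 0 0 0)], sign=-1
Σ_t [0,2]: t=0:+1/348364800 t=1:−1/43545600 t=2:+1/116121600 = -1/87091200
(3j)²=10/969 [(6 4 8; -4 -2 6)], sign=-1
⇒ 4πI² = 15120/67507
I = (+1)√(15120/67507/(4π)) = 0.13350470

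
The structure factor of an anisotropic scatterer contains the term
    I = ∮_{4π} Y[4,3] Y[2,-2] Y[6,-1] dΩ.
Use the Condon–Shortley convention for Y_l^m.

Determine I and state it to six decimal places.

m-sum 0 ✓  L=12 even ✓  2≤6≤6 ✓
Π(2lᵢ+1) = 9×5×13 = 585
triangle coeff Δ(4,2,6) = 1/6435
Σ_t [0,0]: t=0:+1/2304 = 1/2304
(3j)²=5/143 [(4 2 6; 0 0 0)], sign=+1
Σ_t [0,0]: t=0:+1/120960 = 1/120960
(3j)²=1/1287 [(4 2 6; 3 -2 -1)], sign=-1
⇒ 4πI² = 25/1573
I = (-1)√(25/1573/(4π)) = -0.03556319

-0.035563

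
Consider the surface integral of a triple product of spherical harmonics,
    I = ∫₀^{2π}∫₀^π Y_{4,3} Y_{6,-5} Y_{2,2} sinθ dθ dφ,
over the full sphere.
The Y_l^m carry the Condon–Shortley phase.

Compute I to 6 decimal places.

-0.288917

Rules hold: Σm=0, L=12 even, 2≤2≤10.
N = 9·13·5 = 585
Δ = 8!·0!·4!/13! = 1/6435
Racah Σ t=4..4: t=4:+1/2304 = 1/2304
⇒ 3j(4 6 2; 0 0 0)² = 5/143, sgn +1
Racah Σ t=1..1: t=1:−1/120960 = -1/120960
⇒ 3j(4 6 2; 3 -5 2)² = 2/39, sgn -1
4πI² = N·(3j₀)²·(3jₘ)² = 150/143
I = -1·√(1.04895/4π) = -0.28891672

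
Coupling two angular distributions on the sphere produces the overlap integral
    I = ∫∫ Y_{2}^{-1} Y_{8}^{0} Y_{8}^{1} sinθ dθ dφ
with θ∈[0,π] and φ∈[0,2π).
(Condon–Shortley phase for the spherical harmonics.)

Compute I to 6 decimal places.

-0.023001

Checks pass: Σm=0; 18 even; l₃=8∈[6,10].
(2·2+1)(2·8+1)(2·8+1) = 1445
Δ: 2! 2! 14! / 19! → 1/348840
sum: t=0:+1/116121600 t=1:−1/25401600 t=2:+1/116121600 = -1/45158400
3j²(2 8 8; 0 0 0) = Δ·Π!·Σ² = 24/1615  (sign -1)
sum: t=1:−1/50803200 t=2:+1/58060800 = -1/406425600
3j²(2 8 8; -1 0 1) = Δ·Π!·Σ² = 1/3230  (sign +1)
combine: 4πI² = 1445·24/1615·1/3230 = 12/1805
take √, sign -1: I = -0.02300102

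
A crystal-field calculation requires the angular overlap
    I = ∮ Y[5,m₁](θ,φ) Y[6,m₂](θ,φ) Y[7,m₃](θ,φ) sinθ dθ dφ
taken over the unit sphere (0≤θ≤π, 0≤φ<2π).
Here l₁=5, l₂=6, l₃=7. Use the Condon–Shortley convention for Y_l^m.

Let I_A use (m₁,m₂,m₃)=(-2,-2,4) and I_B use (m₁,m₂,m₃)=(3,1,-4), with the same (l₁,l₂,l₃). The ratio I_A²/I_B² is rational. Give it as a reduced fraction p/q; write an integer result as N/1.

27/20

Shared (l₁,l₂,l₃)=(5,6,7): N and (l;000)² cancel in I_A²/I_B².
A: Δ = 4!·6!·8!/19! = 1/174594420; Racah Σ t=1..4: t=1:−1/3110400 t=2:+1/691200 t=3:−1/1451520 t=4:+1/34836480 = 1/2150400; ⇒ 3j(5 6 7; -2 -2 4)² = 729/83980, sgn -1
B: Δ = 4!·6!·8!/19! = 1/174594420; Racah Σ t=0..2: t=0:+1/5806080 t=1:−1/1036800 t=2:+1/2073600 = -1/3225600; ⇒ 3j(5 6 7; 3 1 -4)² = 27/4199, sgn +1
I_A²/I_B² = (729/83980)/(27/4199) = 27/20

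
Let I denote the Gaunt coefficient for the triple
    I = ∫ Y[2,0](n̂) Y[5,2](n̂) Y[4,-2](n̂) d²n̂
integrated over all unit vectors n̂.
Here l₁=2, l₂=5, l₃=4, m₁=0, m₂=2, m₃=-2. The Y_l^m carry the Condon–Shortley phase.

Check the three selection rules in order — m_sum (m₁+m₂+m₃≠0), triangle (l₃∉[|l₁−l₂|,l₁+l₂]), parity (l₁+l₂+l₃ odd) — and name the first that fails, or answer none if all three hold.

parity

m₁+m₂+m₃ = 0 + 2 − 2 = 0  ✓
triangle: |2−5|=3 ≤ l₃=4 ≤ 2+5=7  ✓
parity: l₁+l₂+l₃ = 11 is odd  ✗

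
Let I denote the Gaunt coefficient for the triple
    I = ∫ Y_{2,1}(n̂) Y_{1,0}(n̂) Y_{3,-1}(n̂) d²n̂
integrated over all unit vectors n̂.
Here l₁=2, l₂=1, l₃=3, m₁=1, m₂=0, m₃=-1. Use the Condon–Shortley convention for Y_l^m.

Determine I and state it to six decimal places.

Checks pass: Σm=0; 6 even; l₃=3∈[1,3].
(2·2+1)(2·1+1)(2·3+1) = 105
Δ: 0! 4! 2! / 7! → 1/105
sum: t=0:+1/4 = 1/4
3j²(2 1 3; 0 0 0) = Δ·Π!·Σ² = 3/35  (sign -1)
sum: t=0:+1/6 = 1/6
3j²(2 1 3; 1 0 -1) = Δ·Π!·Σ² = 8/105  (sign +1)
combine: 4πI² = 105·3/35·8/105 = 24/35
take √, sign -1: I = -0.23359668

-0.233597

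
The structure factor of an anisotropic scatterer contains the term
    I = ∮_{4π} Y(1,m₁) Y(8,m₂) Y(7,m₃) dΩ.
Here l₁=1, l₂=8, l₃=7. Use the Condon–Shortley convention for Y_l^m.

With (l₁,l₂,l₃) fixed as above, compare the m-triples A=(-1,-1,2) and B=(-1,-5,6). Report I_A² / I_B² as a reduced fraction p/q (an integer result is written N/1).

7/1

Same 1,8,7: normalisation and zero-m 3j drop out of the ratio.
A: Δ: 2! 0! 14! / 17! → 1/2040; sum: t=2:+1/87091200 = 1/87091200; 3j²(1 8 7; -1 -1 2) = Δ·Π!·Σ² = 7/680  (sign -1)
B: Δ: 2! 0! 14! / 17! → 1/2040; sum: t=2:+1/12454041600 = 1/12454041600; 3j²(1 8 7; -1 -5 6) = Δ·Π!·Σ² = 1/680  (sign -1)
I_A²/I_B² = (7/680)/(1/680) = 7/1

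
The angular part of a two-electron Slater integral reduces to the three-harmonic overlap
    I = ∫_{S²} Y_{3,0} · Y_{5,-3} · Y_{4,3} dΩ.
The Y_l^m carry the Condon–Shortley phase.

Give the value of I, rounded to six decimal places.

Checks pass: Σm=0; 12 even; l₃=4∈[2,8].
(2·3+1)(2·5+1)(2·4+1) = 693
Δ: 4! 2! 6! / 13! → 1/180180
sum: t=1:−1/576 t=2:+1/144 t=3:−1/576 = 1/288
3j²(3 5 4; 0 0 0) = Δ·Π!·Σ² = 20/1001  (sign +1)
sum: t=1:−1/1440 t=2:+1/2880 = -1/2880
3j²(3 5 4; 0 -3 3) = Δ·Π!·Σ² = 7/715  (sign +1)
combine: 4πI² = 693·20/1001·7/715 = 252/1859
take √, sign +1: I = 0.10386175

0.103862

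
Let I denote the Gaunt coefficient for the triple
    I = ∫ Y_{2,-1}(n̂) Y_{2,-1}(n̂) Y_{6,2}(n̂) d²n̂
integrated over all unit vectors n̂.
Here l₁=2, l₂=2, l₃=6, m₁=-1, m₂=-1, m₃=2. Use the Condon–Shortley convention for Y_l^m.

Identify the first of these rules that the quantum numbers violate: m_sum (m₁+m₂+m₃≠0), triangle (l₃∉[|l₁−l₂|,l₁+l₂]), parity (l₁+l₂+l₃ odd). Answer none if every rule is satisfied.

triangle

m₁+m₂+m₃ = -1 − 1 + 2 = 0  ✓
triangle: |2−2|=0 ≤ l₃=6 ≤ 2+2=4  ✗
parity: l₁+l₂+l₃ = 10 is even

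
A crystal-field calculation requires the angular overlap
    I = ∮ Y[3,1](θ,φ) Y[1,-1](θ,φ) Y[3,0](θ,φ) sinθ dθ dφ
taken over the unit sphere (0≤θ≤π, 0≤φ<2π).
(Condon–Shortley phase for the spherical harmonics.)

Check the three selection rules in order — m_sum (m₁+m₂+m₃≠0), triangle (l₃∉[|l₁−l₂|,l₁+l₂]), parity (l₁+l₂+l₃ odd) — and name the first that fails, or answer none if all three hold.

m₁+m₂+m₃ = 1 − 1 + 0 = 0  ✓
triangle: |3−1|=2 ≤ l₃=3 ≤ 3+1=4  ✓
parity: l₁+l₂+l₃ = 7 is odd  ✗

parity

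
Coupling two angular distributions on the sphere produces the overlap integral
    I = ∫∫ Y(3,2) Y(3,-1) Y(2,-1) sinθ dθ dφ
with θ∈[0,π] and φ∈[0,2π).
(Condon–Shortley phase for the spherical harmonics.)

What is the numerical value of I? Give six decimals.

0.162868

Checks pass: Σm=0; 8 even; l₃=2∈[0,6].
(2·3+1)(2·3+1)(2·2+1) = 245
Δ: 4! 2! 2! / 9! → 1/3780
sum: t=1:−1/24 t=2:+1/4 t=3:−1/24 = 1/6
3j²(3 3 2; 0 0 0) = Δ·Π!·Σ² = 4/105  (sign +1)
sum: t=0:+1/48 t=1:−1/12 = -1/16
3j²(3 3 2; 2 -1 -1) = Δ·Π!·Σ² = 1/28  (sign +1)
combine: 4πI² = 245·4/105·1/28 = 1/3
take √, sign +1: I = 0.16286750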